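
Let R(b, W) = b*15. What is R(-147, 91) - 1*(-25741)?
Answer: 23536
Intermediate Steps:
R(b, W) = 15*b
R(-147, 91) - 1*(-25741) = 15*(-147) - 1*(-25741) = -2205 + 25741 = 23536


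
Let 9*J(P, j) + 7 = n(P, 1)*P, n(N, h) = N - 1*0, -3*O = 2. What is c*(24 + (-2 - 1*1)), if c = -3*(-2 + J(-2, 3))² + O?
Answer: -357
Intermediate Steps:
O = -⅔ (O = -⅓*2 = -⅔ ≈ -0.66667)
n(N, h) = N (n(N, h) = N + 0 = N)
J(P, j) = -7/9 + P²/9 (J(P, j) = -7/9 + (P*P)/9 = -7/9 + P²/9)
c = -17 (c = -3*(-2 + (-7/9 + (⅑)*(-2)²))² - ⅔ = -3*(-2 + (-7/9 + (⅑)*4))² - ⅔ = -3*(-2 + (-7/9 + 4/9))² - ⅔ = -3*(-2 - ⅓)² - ⅔ = -3*(-7/3)² - ⅔ = -3*49/9 - ⅔ = -49/3 - ⅔ = -17)
c*(24 + (-2 - 1*1)) = -17*(24 + (-2 - 1*1)) = -17*(24 + (-2 - 1)) = -17*(24 - 3) = -17*21 = -357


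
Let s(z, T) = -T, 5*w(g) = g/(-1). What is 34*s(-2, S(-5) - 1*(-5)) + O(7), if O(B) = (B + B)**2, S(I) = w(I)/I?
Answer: 164/5 ≈ 32.800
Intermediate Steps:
w(g) = -g/5 (w(g) = (g/(-1))/5 = (g*(-1))/5 = (-g)/5 = -g/5)
S(I) = -1/5 (S(I) = (-I/5)/I = -1/5)
O(B) = 4*B**2 (O(B) = (2*B)**2 = 4*B**2)
34*s(-2, S(-5) - 1*(-5)) + O(7) = 34*(-(-1/5 - 1*(-5))) + 4*7**2 = 34*(-(-1/5 + 5)) + 4*49 = 34*(-1*24/5) + 196 = 34*(-24/5) + 196 = -816/5 + 196 = 164/5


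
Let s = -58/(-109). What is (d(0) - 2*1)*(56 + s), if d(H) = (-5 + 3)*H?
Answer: -12324/109 ≈ -113.06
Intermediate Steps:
d(H) = -2*H
s = 58/109 (s = -58*(-1/109) = 58/109 ≈ 0.53211)
(d(0) - 2*1)*(56 + s) = (-2*0 - 2*1)*(56 + 58/109) = (0 - 2)*(6162/109) = -2*6162/109 = -12324/109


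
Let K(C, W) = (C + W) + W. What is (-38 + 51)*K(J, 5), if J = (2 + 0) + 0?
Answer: 156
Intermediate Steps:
J = 2 (J = 2 + 0 = 2)
K(C, W) = C + 2*W
(-38 + 51)*K(J, 5) = (-38 + 51)*(2 + 2*5) = 13*(2 + 10) = 13*12 = 156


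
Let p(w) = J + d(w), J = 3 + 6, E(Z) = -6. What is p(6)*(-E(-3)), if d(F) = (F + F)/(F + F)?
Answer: 60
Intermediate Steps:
J = 9
d(F) = 1 (d(F) = (2*F)/((2*F)) = (2*F)*(1/(2*F)) = 1)
p(w) = 10 (p(w) = 9 + 1 = 10)
p(6)*(-E(-3)) = 10*(-1*(-6)) = 10*6 = 60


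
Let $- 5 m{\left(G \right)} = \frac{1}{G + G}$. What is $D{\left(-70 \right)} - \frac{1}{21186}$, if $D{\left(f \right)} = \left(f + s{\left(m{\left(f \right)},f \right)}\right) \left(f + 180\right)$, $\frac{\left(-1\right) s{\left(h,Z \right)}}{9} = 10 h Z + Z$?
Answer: $\frac{1326031739}{21186} \approx 62590.0$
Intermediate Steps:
$m{\left(G \right)} = - \frac{1}{10 G}$ ($m{\left(G \right)} = - \frac{1}{5 \left(G + G\right)} = - \frac{1}{5 \cdot 2 G} = - \frac{\frac{1}{2} \frac{1}{G}}{5} = - \frac{1}{10 G}$)
$s{\left(h,Z \right)} = - 9 Z - 90 Z h$ ($s{\left(h,Z \right)} = - 9 \left(10 h Z + Z\right) = - 9 \left(10 Z h + Z\right) = - 9 \left(Z + 10 Z h\right) = - 9 Z - 90 Z h$)
$D{\left(f \right)} = \left(180 + f\right) \left(f - 9 f \left(1 - \frac{1}{f}\right)\right)$ ($D{\left(f \right)} = \left(f - 9 f \left(1 + 10 \left(- \frac{1}{10 f}\right)\right)\right) \left(f + 180\right) = \left(f - 9 f \left(1 - \frac{1}{f}\right)\right) \left(180 + f\right) = \left(180 + f\right) \left(f - 9 f \left(1 - \frac{1}{f}\right)\right)$)
$D{\left(-70 \right)} - \frac{1}{21186} = \left(1620 - -100170 - 8 \left(-70\right)^{2}\right) - \frac{1}{21186} = \left(1620 + 100170 - 39200\right) - \frac{1}{21186} = 62590 - \frac{1}{21186} = \frac{1326031739}{21186}$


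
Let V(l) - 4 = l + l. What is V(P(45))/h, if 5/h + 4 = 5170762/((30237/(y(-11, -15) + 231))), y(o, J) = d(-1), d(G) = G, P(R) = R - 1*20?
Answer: 21404777616/50395 ≈ 4.2474e+5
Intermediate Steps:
P(R) = -20 + R (P(R) = R - 20 = -20 + R)
y(o, J) = -1
V(l) = 4 + 2*l (V(l) = 4 + (l + l) = 4 + 2*l)
h = 151185/1189154312 (h = 5/(-4 + 5170762/((30237/(-1 + 231)))) = 5/(-4 + 5170762/((30237/230))) = 5/(-4 + 5170762/(((1/230)*30237))) = 5/(-4 + 5170762/(30237/230)) = 5/(-4 + 5170762*(230/30237)) = 5/(-4 + 1189275260/30237) = 5/(1189154312/30237) = 5*(30237/1189154312) = 151185/1189154312 ≈ 0.00012714)
V(P(45))/h = (4 + 2*(-20 + 45))/(151185/1189154312) = (4 + 2*25)*(1189154312/151185) = (4 + 50)*(1189154312/151185) = 54*(1189154312/151185) = 21404777616/50395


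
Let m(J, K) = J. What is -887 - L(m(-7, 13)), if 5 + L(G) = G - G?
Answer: -882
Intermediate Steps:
L(G) = -5 (L(G) = -5 + (G - G) = -5 + 0 = -5)
-887 - L(m(-7, 13)) = -887 - 1*(-5) = -887 + 5 = -882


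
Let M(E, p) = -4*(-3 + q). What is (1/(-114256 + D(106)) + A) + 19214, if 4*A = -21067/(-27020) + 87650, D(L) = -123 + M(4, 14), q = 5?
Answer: 10376472404761/252305040 ≈ 41127.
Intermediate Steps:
M(E, p) = -8 (M(E, p) = -4*(-3 + 5) = -4*2 = -8)
D(L) = -131 (D(L) = -123 - 8 = -131)
A = 2368324067/108080 (A = (-21067/(-27020) + 87650)/4 = (-21067*(-1/27020) + 87650)/4 = (21067/27020 + 87650)/4 = (¼)*(2368324067/27020) = 2368324067/108080 ≈ 21913.)
(1/(-114256 + D(106)) + A) + 19214 = (1/(-114256 - 131) + 2368324067/108080) + 19214 = (1/(-114387) + 2368324067/108080) + 19214 = (-1/114387 + 2368324067/108080) + 19214 = 5528683366201/252305040 + 19214 = 10376472404761/252305040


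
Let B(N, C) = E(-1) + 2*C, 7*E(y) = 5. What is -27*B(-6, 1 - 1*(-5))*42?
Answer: -14418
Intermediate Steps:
E(y) = 5/7 (E(y) = (1/7)*5 = 5/7)
B(N, C) = 5/7 + 2*C
-27*B(-6, 1 - 1*(-5))*42 = -27*(5/7 + 2*(1 - 1*(-5)))*42 = -27*(5/7 + 2*(1 + 5))*42 = -27*(5/7 + 2*6)*42 = -27*(5/7 + 12)*42 = -27*89/7*42 = -2403/7*42 = -14418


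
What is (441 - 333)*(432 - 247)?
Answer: 19980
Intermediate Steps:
(441 - 333)*(432 - 247) = 108*185 = 19980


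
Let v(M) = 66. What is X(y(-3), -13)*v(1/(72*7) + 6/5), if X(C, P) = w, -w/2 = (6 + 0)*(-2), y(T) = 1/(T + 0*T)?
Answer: 1584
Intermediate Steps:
y(T) = 1/T (y(T) = 1/(T + 0) = 1/T)
w = 24 (w = -2*(6 + 0)*(-2) = -12*(-2) = -2*(-12) = 24)
X(C, P) = 24
X(y(-3), -13)*v(1/(72*7) + 6/5) = 24*66 = 1584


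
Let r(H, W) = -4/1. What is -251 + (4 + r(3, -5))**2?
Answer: -251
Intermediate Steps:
r(H, W) = -4 (r(H, W) = -4*1 = -4)
-251 + (4 + r(3, -5))**2 = -251 + (4 - 4)**2 = -251 + 0**2 = -251 + 0 = -251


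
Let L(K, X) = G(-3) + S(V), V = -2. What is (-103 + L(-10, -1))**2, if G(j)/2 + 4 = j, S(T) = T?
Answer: 14161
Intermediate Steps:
G(j) = -8 + 2*j
L(K, X) = -16 (L(K, X) = (-8 + 2*(-3)) - 2 = (-8 - 6) - 2 = -14 - 2 = -16)
(-103 + L(-10, -1))**2 = (-103 - 16)**2 = (-119)**2 = 14161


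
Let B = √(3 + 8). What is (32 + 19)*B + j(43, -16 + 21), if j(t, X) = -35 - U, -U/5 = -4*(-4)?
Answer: 45 + 51*√11 ≈ 214.15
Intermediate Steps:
B = √11 ≈ 3.3166
U = -80 (U = -(-20)*(-4) = -5*16 = -80)
j(t, X) = 45 (j(t, X) = -35 - 1*(-80) = -35 + 80 = 45)
(32 + 19)*B + j(43, -16 + 21) = (32 + 19)*√11 + 45 = 51*√11 + 45 = 45 + 51*√11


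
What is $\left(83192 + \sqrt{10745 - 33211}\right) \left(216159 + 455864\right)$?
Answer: $55906937416 + 672023 i \sqrt{22466} \approx 5.5907 \cdot 10^{10} + 1.0073 \cdot 10^{8} i$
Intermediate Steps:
$\left(83192 + \sqrt{10745 - 33211}\right) \left(216159 + 455864\right) = \left(83192 + \sqrt{-22466}\right) 672023 = \left(83192 + i \sqrt{22466}\right) 672023 = 55906937416 + 672023 i \sqrt{22466}$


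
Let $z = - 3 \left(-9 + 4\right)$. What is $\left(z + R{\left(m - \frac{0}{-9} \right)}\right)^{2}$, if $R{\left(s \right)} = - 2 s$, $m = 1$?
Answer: $169$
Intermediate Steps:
$z = 15$ ($z = \left(-3\right) \left(-5\right) = 15$)
$\left(z + R{\left(m - \frac{0}{-9} \right)}\right)^{2} = \left(15 - 2 \left(1 - \frac{0}{-9}\right)\right)^{2} = \left(15 - 2 \left(1 - 0 \left(- \frac{1}{9}\right)\right)\right)^{2} = \left(15 - 2 \left(1 - 0\right)\right)^{2} = \left(15 - 2 \left(1 + 0\right)\right)^{2} = \left(15 - 2\right)^{2} = 13^{2} = 169$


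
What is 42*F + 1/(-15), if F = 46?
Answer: 28979/15 ≈ 1931.9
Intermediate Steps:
42*F + 1/(-15) = 42*46 + 1/(-15) = 1932 - 1/15 = 28979/15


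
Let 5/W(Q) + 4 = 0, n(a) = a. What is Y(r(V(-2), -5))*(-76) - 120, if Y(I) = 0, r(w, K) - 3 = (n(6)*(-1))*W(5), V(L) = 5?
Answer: -120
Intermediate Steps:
W(Q) = -5/4 (W(Q) = 5/(-4 + 0) = 5/(-4) = 5*(-¼) = -5/4)
r(w, K) = 21/2 (r(w, K) = 3 + (6*(-1))*(-5/4) = 3 - 6*(-5/4) = 3 + 15/2 = 21/2)
Y(r(V(-2), -5))*(-76) - 120 = 0*(-76) - 120 = 0 - 120 = -120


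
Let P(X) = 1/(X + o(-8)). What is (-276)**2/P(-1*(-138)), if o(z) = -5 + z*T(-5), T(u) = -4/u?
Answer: 48219408/5 ≈ 9.6439e+6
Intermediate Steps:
o(z) = -5 + 4*z/5 (o(z) = -5 + z*(-4/(-5)) = -5 + z*(-4*(-1/5)) = -5 + z*(4/5) = -5 + 4*z/5)
P(X) = 1/(-57/5 + X) (P(X) = 1/(X + (-5 + (4/5)*(-8))) = 1/(X + (-5 - 32/5)) = 1/(X - 57/5) = 1/(-57/5 + X))
(-276)**2/P(-1*(-138)) = (-276)**2/((5/(-57 + 5*(-1*(-138))))) = 76176/((5/(-57 + 5*138))) = 76176/((5/(-57 + 690))) = 76176/((5/633)) = 76176/((5*(1/633))) = 76176/(5/633) = 76176*(633/5) = 48219408/5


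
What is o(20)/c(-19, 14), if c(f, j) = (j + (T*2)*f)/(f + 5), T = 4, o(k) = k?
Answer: 140/69 ≈ 2.0290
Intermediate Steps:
c(f, j) = (j + 8*f)/(5 + f) (c(f, j) = (j + (4*2)*f)/(f + 5) = (j + 8*f)/(5 + f))
o(20)/c(-19, 14) = 20/(((14 + 8*(-19))/(5 - 19))) = 20/(((14 - 152)/(-14))) = 20/((-1/14*(-138))) = 20/(69/7) = 20*(7/69) = 140/69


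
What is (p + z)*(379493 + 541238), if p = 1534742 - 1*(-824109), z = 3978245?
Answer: 5834760737176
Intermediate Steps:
p = 2358851 (p = 1534742 + 824109 = 2358851)
(p + z)*(379493 + 541238) = (2358851 + 3978245)*(379493 + 541238) = 6337096*920731 = 5834760737176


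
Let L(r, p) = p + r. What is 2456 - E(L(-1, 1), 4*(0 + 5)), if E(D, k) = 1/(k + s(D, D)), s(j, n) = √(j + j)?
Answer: 49119/20 ≈ 2455.9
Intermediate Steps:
s(j, n) = √2*√j (s(j, n) = √(2*j) = √2*√j)
E(D, k) = 1/(k + √2*√D)
2456 - E(L(-1, 1), 4*(0 + 5)) = 2456 - 1/(4*(0 + 5) + √2*√(1 - 1)) = 2456 - 1/(4*5 + √2*√0) = 2456 - 1/(20 + √2*0) = 2456 - 1/(20 + 0) = 2456 - 1/20 = 49119/20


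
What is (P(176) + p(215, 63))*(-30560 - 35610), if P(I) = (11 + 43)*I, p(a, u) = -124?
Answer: -620674600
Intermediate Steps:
P(I) = 54*I
(P(176) + p(215, 63))*(-30560 - 35610) = (54*176 - 124)*(-30560 - 35610) = (9504 - 124)*(-66170) = 9380*(-66170) = -620674600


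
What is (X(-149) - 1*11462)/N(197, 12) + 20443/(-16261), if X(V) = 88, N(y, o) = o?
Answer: -92598965/97566 ≈ -949.09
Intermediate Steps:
(X(-149) - 1*11462)/N(197, 12) + 20443/(-16261) = (88 - 1*11462)/12 + 20443/(-16261) = (88 - 11462)*(1/12) + 20443*(-1/16261) = -11374*1/12 - 20443/16261 = -5687/6 - 20443/16261 = -92598965/97566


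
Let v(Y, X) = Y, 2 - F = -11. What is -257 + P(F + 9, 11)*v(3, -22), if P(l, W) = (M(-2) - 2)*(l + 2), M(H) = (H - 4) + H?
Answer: -977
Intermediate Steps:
F = 13 (F = 2 - 1*(-11) = 2 + 11 = 13)
M(H) = -4 + 2*H (M(H) = (-4 + H) + H = -4 + 2*H)
P(l, W) = -20 - 10*l (P(l, W) = ((-4 + 2*(-2)) - 2)*(l + 2) = ((-4 - 4) - 2)*(2 + l) = (-8 - 2)*(2 + l) = -10*(2 + l) = -20 - 10*l)
-257 + P(F + 9, 11)*v(3, -22) = -257 + (-20 - 10*(13 + 9))*3 = -257 + (-20 - 10*22)*3 = -257 + (-20 - 220)*3 = -257 - 240*3 = -257 - 720 = -977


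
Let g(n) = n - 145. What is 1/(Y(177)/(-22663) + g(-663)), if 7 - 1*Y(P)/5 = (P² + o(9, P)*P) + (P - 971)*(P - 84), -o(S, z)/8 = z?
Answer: -22663/19777464 ≈ -0.0011459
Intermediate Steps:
g(n) = -145 + n
o(S, z) = -8*z
Y(P) = 35 + 35*P² - 5*(-971 + P)*(-84 + P) (Y(P) = 35 - 5*((P² + (-8*P)*P) + (P - 971)*(P - 84)) = 35 - 5*((P² - 8*P²) + (-971 + P)*(-84 + P)) = 35 - 5*(-7*P² + (-971 + P)*(-84 + P)) = 35 + (35*P² - 5*(-971 + P)*(-84 + P)) = 35 + 35*P² - 5*(-971 + P)*(-84 + P))
1/(Y(177)/(-22663) + g(-663)) = 1/((-407785 + 30*177² + 5275*177)/(-22663) + (-145 - 663)) = 1/((-407785 + 30*31329 + 933675)*(-1/22663) - 808) = 1/((-407785 + 939870 + 933675)*(-1/22663) - 808) = 1/(1465760*(-1/22663) - 808) = 1/(-1465760/22663 - 808) = 1/(-19777464/22663) = -22663/19777464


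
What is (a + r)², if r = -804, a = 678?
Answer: 15876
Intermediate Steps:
(a + r)² = (678 - 804)² = (-126)² = 15876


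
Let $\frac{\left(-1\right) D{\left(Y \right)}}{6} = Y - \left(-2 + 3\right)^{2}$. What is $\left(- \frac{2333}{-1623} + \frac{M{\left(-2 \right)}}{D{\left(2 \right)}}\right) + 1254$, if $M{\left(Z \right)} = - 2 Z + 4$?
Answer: $\frac{2035411}{1623} \approx 1254.1$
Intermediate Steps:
$D{\left(Y \right)} = 6 - 6 Y$ ($D{\left(Y \right)} = - 6 \left(Y - \left(-2 + 3\right)^{2}\right) = - 6 \left(Y - 1^{2}\right) = - 6 \left(Y - 1\right) = - 6 \left(-1 + Y\right) = 6 - 6 Y$)
$M{\left(Z \right)} = 4 - 2 Z$
$\left(- \frac{2333}{-1623} + \frac{M{\left(-2 \right)}}{D{\left(2 \right)}}\right) + 1254 = \left(- \frac{2333}{-1623} + \frac{4 - -4}{6 - 12}\right) + 1254 = \left(\left(-2333\right) \left(- \frac{1}{1623}\right) + \frac{4 + 4}{6 - 12}\right) + 1254 = \left(\frac{2333}{1623} + \frac{8}{-6}\right) + 1254 = \left(\frac{2333}{1623} + 8 \left(- \frac{1}{6}\right)\right) + 1254 = \left(\frac{2333}{1623} - \frac{4}{3}\right) + 1254 = \frac{169}{1623} + 1254 = \frac{2035411}{1623}$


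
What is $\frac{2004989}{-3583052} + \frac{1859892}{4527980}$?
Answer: $- \frac{603615085459}{4055996948740} \approx -0.14882$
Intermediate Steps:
$\frac{2004989}{-3583052} + \frac{1859892}{4527980} = 2004989 \left(- \frac{1}{3583052}\right) + 1859892 \cdot \frac{1}{4527980} = - \frac{2004989}{3583052} + \frac{464973}{1131995} = - \frac{603615085459}{4055996948740}$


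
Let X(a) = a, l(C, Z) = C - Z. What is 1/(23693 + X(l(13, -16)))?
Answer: 1/23722 ≈ 4.2155e-5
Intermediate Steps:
1/(23693 + X(l(13, -16))) = 1/(23693 + (13 - 1*(-16))) = 1/(23693 + (13 + 16)) = 1/(23693 + 29) = 1/23722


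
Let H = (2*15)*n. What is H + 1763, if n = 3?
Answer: 1853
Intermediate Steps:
H = 90 (H = (2*15)*3 = 30*3 = 90)
H + 1763 = 90 + 1763 = 1853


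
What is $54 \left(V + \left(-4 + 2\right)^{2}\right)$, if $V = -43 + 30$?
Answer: $-486$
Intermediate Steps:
$V = -13$
$54 \left(V + \left(-4 + 2\right)^{2}\right) = 54 \left(-13 + \left(-4 + 2\right)^{2}\right) = 54 \left(-13 + \left(-2\right)^{2}\right) = 54 \left(-13 + 4\right) = 54 \left(-9\right) = -486$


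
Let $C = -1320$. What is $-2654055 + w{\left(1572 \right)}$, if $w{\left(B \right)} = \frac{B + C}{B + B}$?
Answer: $- \frac{695362389}{262} \approx -2.6541 \cdot 10^{6}$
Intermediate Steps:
$w{\left(B \right)} = \frac{-1320 + B}{2 B}$ ($w{\left(B \right)} = \frac{B - 1320}{B + B} = \frac{-1320 + B}{2 B}$)
$-2654055 + w{\left(1572 \right)} = -2654055 + \frac{-1320 + 1572}{2 \cdot 1572} = -2654055 + \frac{1}{2} \cdot \frac{1}{1572} \cdot 252 = -2654055 + \frac{21}{262} = - \frac{695362389}{262}$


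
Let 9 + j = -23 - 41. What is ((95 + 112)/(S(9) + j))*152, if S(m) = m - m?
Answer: -31464/73 ≈ -431.01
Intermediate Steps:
S(m) = 0
j = -73 (j = -9 + (-23 - 41) = -9 - 64 = -73)
((95 + 112)/(S(9) + j))*152 = ((95 + 112)/(0 - 73))*152 = (207/(-73))*152 = (207*(-1/73))*152 = -207/73*152 = -31464/73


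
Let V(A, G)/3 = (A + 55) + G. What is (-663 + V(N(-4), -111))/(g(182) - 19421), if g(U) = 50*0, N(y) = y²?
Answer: 783/19421 ≈ 0.040317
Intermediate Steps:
V(A, G) = 165 + 3*A + 3*G (V(A, G) = 3*((A + 55) + G) = 3*((55 + A) + G) = 3*(55 + A + G) = 165 + 3*A + 3*G)
g(U) = 0
(-663 + V(N(-4), -111))/(g(182) - 19421) = (-663 + (165 + 3*(-4)² + 3*(-111)))/(0 - 19421) = (-663 + (165 + 3*16 - 333))/(-19421) = (-663 + (165 + 48 - 333))*(-1/19421) = (-663 - 120)*(-1/19421) = -783*(-1/19421) = 783/19421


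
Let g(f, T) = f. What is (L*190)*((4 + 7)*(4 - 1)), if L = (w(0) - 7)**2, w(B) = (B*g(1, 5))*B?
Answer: 307230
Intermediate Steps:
w(B) = B**2 (w(B) = (B*1)*B = B*B = B**2)
L = 49 (L = (0**2 - 7)**2 = (0 - 7)**2 = (-7)**2 = 49)
(L*190)*((4 + 7)*(4 - 1)) = (49*190)*((4 + 7)*(4 - 1)) = 9310*(11*3) = 9310*33 = 307230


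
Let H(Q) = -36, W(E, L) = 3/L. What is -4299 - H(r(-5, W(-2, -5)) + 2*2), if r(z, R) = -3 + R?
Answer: -4263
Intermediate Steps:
-4299 - H(r(-5, W(-2, -5)) + 2*2) = -4299 - 1*(-36) = -4299 + 36 = -4263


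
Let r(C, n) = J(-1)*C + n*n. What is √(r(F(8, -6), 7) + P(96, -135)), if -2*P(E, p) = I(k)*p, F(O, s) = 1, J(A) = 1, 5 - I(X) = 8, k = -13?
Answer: I*√610/2 ≈ 12.349*I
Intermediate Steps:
I(X) = -3 (I(X) = 5 - 1*8 = 5 - 8 = -3)
P(E, p) = 3*p/2 (P(E, p) = -(-3)*p/2 = 3*p/2)
r(C, n) = C + n² (r(C, n) = 1*C + n*n = C + n²)
√(r(F(8, -6), 7) + P(96, -135)) = √((1 + 7²) + (3/2)*(-135)) = √((1 + 49) - 405/2) = √(50 - 405/2) = √(-305/2) = I*√610/2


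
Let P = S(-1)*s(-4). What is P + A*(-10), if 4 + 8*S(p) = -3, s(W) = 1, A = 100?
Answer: -8007/8 ≈ -1000.9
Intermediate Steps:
S(p) = -7/8 (S(p) = -½ + (⅛)*(-3) = -½ - 3/8 = -7/8)
P = -7/8 (P = -7/8*1 = -7/8 ≈ -0.87500)
P + A*(-10) = -7/8 + 100*(-10) = -7/8 - 1000 = -8007/8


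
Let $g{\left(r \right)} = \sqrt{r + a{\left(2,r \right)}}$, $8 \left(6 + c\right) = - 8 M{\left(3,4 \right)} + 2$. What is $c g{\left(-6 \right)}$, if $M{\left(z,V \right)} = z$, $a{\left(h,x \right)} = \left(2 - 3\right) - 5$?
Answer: $- \frac{35 i \sqrt{3}}{2} \approx - 30.311 i$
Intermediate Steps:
$a{\left(h,x \right)} = -6$ ($a{\left(h,x \right)} = -1 - 5 = -6$)
$c = - \frac{35}{4}$ ($c = -6 + \frac{\left(-8\right) 3 + 2}{8} = -6 + \frac{-24 + 2}{8} = -6 + \frac{1}{8} \left(-22\right) = -6 - \frac{11}{4} = - \frac{35}{4} \approx -8.75$)
$g{\left(r \right)} = \sqrt{-6 + r}$ ($g{\left(r \right)} = \sqrt{r - 6} = \sqrt{-6 + r}$)
$c g{\left(-6 \right)} = - \frac{35 \sqrt{-6 - 6}}{4} = - \frac{35 \sqrt{-12}}{4} = - \frac{35 \cdot 2 i \sqrt{3}}{4} = - \frac{35 i \sqrt{3}}{2}$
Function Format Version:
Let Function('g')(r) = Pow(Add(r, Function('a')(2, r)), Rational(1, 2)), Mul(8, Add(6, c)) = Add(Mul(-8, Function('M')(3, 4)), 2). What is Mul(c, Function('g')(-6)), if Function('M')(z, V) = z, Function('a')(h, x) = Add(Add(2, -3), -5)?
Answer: Mul(Rational(-35, 2), I, Pow(3, Rational(1, 2))) ≈ Mul(-30.311, I)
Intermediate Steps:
Function('a')(h, x) = -6 (Function('a')(h, x) = Add(-1, -5) = -6)
c = Rational(-35, 4) (c = Add(-6, Mul(Rational(1, 8), Add(Mul(-8, 3), 2))) = Add(-6, Mul(Rational(1, 8), Add(-24, 2))) = Add(-6, Mul(Rational(1, 8), -22)) = Add(-6, Rational(-11, 4)) = Rational(-35, 4) ≈ -8.7500)
Function('g')(r) = Pow(Add(-6, r), Rational(1, 2)) (Function('g')(r) = Pow(Add(r, -6), Rational(1, 2)) = Pow(Add(-6, r), Rational(1, 2)))
Mul(c, Function('g')(-6)) = Mul(Rational(-35, 4), Pow(Add(-6, -6), Rational(1, 2))) = Mul(Rational(-35, 4), Pow(-12, Rational(1, 2))) = Mul(Rational(-35, 4), Mul(2, I, Pow(3, Rational(1, 2)))) = Mul(Rational(-35, 2), I, Pow(3, Rational(1, 2)))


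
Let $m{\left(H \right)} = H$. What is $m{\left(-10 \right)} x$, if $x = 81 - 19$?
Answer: $-620$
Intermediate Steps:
$x = 62$ ($x = 81 - 19 = 62$)
$m{\left(-10 \right)} x = \left(-10\right) 62 = -620$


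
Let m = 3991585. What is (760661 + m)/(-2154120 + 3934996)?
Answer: 2376123/890438 ≈ 2.6685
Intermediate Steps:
(760661 + m)/(-2154120 + 3934996) = (760661 + 3991585)/(-2154120 + 3934996) = 4752246/1780876 = 4752246*(1/1780876) = 2376123/890438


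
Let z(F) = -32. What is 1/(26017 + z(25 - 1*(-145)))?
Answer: 1/25985 ≈ 3.8484e-5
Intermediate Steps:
1/(26017 + z(25 - 1*(-145))) = 1/(26017 - 32) = 1/25985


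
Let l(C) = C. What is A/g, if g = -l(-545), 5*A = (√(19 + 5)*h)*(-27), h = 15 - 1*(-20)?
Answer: -378*√6/545 ≈ -1.6989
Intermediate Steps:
h = 35 (h = 15 + 20 = 35)
A = -378*√6 (A = ((√(19 + 5)*35)*(-27))/5 = ((√24*35)*(-27))/5 = (((2*√6)*35)*(-27))/5 = ((70*√6)*(-27))/5 = (-1890*√6)/5 = -378*√6 ≈ -925.91)
g = 545 (g = -1*(-545) = 545)
A/g = -378*√6/545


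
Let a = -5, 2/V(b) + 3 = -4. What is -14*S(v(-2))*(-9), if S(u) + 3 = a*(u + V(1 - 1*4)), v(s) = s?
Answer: 1062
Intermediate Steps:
V(b) = -2/7 (V(b) = 2/(-3 - 4) = 2/(-7) = 2*(-⅐) = -2/7)
S(u) = -11/7 - 5*u (S(u) = -3 - 5*(u - 2/7) = -3 - 5*(-2/7 + u) = -3 + (10/7 - 5*u) = -11/7 - 5*u)
-14*S(v(-2))*(-9) = -14*(-11/7 - 5*(-2))*(-9) = -14*(-11/7 + 10)*(-9) = -14*59/7*(-9) = -118*(-9) = 1062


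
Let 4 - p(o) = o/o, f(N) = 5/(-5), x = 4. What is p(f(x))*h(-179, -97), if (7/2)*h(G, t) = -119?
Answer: -102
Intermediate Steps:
h(G, t) = -34 (h(G, t) = (2/7)*(-119) = -34)
f(N) = -1 (f(N) = 5*(-⅕) = -1)
p(o) = 3 (p(o) = 4 - o/o = 4 - 1*1 = 4 - 1 = 3)
p(f(x))*h(-179, -97) = 3*(-34) = -102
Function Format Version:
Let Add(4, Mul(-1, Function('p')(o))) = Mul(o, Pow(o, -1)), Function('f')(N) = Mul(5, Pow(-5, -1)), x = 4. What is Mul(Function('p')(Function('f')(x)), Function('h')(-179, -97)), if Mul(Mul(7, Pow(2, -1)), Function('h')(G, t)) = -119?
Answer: -102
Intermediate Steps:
Function('h')(G, t) = -34 (Function('h')(G, t) = Mul(Rational(2, 7), -119) = -34)
Function('f')(N) = -1 (Function('f')(N) = Mul(5, Rational(-1, 5)) = -1)
Function('p')(o) = 3 (Function('p')(o) = Add(4, Mul(-1, Mul(o, Pow(o, -1)))) = Add(4, Mul(-1, 1)) = Add(4, -1) = 3)
Mul(Function('p')(Function('f')(x)), Function('h')(-179, -97)) = Mul(3, -34) = -102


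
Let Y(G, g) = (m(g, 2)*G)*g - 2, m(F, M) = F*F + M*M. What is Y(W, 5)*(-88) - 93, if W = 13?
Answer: -165797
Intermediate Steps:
m(F, M) = F**2 + M**2
Y(G, g) = -2 + G*g*(4 + g**2) (Y(G, g) = ((g**2 + 2**2)*G)*g - 2 = ((g**2 + 4)*G)*g - 2 = ((4 + g**2)*G)*g - 2 = (G*(4 + g**2))*g - 2 = G*g*(4 + g**2) - 2 = -2 + G*g*(4 + g**2))
Y(W, 5)*(-88) - 93 = (-2 + 13*5*(4 + 5**2))*(-88) - 93 = (-2 + 13*5*(4 + 25))*(-88) - 93 = (-2 + 13*5*29)*(-88) - 93 = (-2 + 1885)*(-88) - 93 = 1883*(-88) - 93 = -165704 - 93 = -165797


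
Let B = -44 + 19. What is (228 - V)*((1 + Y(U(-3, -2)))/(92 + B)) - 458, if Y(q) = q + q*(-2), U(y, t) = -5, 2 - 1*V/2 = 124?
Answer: -27854/67 ≈ -415.73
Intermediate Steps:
V = -244 (V = 4 - 2*124 = 4 - 248 = -244)
Y(q) = -q (Y(q) = q - 2*q = -q)
B = -25
(228 - V)*((1 + Y(U(-3, -2)))/(92 + B)) - 458 = (228 - 1*(-244))*((1 - 1*(-5))/(92 - 25)) - 458 = (228 + 244)*((1 + 5)/67) - 458 = 472*(6*(1/67)) - 458 = 472*(6/67) - 458 = 2832/67 - 458 = -27854/67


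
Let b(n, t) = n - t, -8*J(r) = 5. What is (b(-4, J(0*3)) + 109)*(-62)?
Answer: -26195/4 ≈ -6548.8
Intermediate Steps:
J(r) = -5/8 (J(r) = -⅛*5 = -5/8)
(b(-4, J(0*3)) + 109)*(-62) = ((-4 - 1*(-5/8)) + 109)*(-62) = ((-4 + 5/8) + 109)*(-62) = (-27/8 + 109)*(-62) = (845/8)*(-62) = -26195/4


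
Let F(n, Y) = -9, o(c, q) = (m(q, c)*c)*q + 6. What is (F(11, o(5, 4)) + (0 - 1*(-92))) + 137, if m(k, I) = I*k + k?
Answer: 220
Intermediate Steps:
m(k, I) = k + I*k
o(c, q) = 6 + c*q²*(1 + c) (o(c, q) = ((q*(1 + c))*c)*q + 6 = (c*q*(1 + c))*q + 6 = c*q²*(1 + c) + 6 = 6 + c*q²*(1 + c))
(F(11, o(5, 4)) + (0 - 1*(-92))) + 137 = (-9 + (0 - 1*(-92))) + 137 = (-9 + (0 + 92)) + 137 = (-9 + 92) + 137 = 83 + 137 = 220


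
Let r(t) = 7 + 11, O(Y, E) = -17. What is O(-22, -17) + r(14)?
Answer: 1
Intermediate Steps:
r(t) = 18
O(-22, -17) + r(14) = -17 + 18 = 1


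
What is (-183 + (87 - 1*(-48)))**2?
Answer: 2304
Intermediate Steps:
(-183 + (87 - 1*(-48)))**2 = (-183 + (87 + 48))**2 = (-183 + 135)**2 = (-48)**2 = 2304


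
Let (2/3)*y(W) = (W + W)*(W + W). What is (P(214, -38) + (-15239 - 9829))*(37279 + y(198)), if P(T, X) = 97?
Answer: -6804672413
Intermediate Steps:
y(W) = 6*W² (y(W) = 3*((W + W)*(W + W))/2 = 3*((2*W)*(2*W))/2 = 3*(4*W²)/2 = 6*W²)
(P(214, -38) + (-15239 - 9829))*(37279 + y(198)) = (97 + (-15239 - 9829))*(37279 + 6*198²) = (97 - 25068)*(37279 + 6*39204) = -24971*(37279 + 235224) = -24971*272503 = -6804672413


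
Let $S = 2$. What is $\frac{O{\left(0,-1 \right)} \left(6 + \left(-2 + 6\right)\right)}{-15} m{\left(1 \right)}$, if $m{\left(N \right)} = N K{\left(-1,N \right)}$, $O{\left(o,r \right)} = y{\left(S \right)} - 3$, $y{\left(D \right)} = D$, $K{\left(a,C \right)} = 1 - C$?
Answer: $0$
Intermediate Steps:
$O{\left(o,r \right)} = -1$ ($O{\left(o,r \right)} = 2 - 3 = -1$)
$m{\left(N \right)} = N \left(1 - N\right)$
$\frac{O{\left(0,-1 \right)} \left(6 + \left(-2 + 6\right)\right)}{-15} m{\left(1 \right)} = \frac{\left(-1\right) \left(6 + \left(-2 + 6\right)\right)}{-15} \cdot 1 \left(1 - 1\right) = - \frac{\left(-1\right) \left(6 + 4\right)}{15} \cdot 1 \left(1 - 1\right) = - \frac{\left(-1\right) 10}{15} \cdot 1 \cdot 0 = \left(- \frac{1}{15}\right) \left(-10\right) 0 = \frac{2}{3} \cdot 0 = 0$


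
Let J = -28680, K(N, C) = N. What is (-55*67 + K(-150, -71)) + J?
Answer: -32515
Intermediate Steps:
(-55*67 + K(-150, -71)) + J = (-55*67 - 150) - 28680 = (-3685 - 150) - 28680 = -3835 - 28680 = -32515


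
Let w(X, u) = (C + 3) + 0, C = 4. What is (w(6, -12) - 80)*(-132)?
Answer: 9636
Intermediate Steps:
w(X, u) = 7 (w(X, u) = (4 + 3) + 0 = 7 + 0 = 7)
(w(6, -12) - 80)*(-132) = (7 - 80)*(-132) = -73*(-132) = 9636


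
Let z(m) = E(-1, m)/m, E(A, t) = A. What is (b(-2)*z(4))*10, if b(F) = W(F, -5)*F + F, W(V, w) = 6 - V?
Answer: 45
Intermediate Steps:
z(m) = -1/m
b(F) = F + F*(6 - F) (b(F) = (6 - F)*F + F = F*(6 - F) + F = F + F*(6 - F))
(b(-2)*z(4))*10 = ((-2*(7 - 1*(-2)))*(-1/4))*10 = ((-2*(7 + 2))*(-1*1/4))*10 = (-2*9*(-1/4))*10 = -18*(-1/4)*10 = (9/2)*10 = 45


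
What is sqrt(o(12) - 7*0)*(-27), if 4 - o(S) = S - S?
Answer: -54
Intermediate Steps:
o(S) = 4 (o(S) = 4 - (S - S) = 4 - 1*0 = 4 + 0 = 4)
sqrt(o(12) - 7*0)*(-27) = sqrt(4 - 7*0)*(-27) = sqrt(4 + 0)*(-27) = sqrt(4)*(-27) = 2*(-27) = -54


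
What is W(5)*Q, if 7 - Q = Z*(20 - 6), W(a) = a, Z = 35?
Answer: -2415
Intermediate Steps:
Q = -483 (Q = 7 - 35*(20 - 6) = 7 - 35*14 = 7 - 1*490 = 7 - 490 = -483)
W(5)*Q = 5*(-483) = -2415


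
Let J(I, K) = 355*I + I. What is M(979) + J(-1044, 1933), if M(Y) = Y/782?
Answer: -290640269/782 ≈ -3.7166e+5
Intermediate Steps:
M(Y) = Y/782 (M(Y) = Y*(1/782) = Y/782)
J(I, K) = 356*I
M(979) + J(-1044, 1933) = (1/782)*979 + 356*(-1044) = 979/782 - 371664 = -290640269/782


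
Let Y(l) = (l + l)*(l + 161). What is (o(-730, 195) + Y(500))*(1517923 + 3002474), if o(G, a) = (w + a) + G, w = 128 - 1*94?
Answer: 2985717698103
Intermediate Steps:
w = 34 (w = 128 - 94 = 34)
o(G, a) = 34 + G + a (o(G, a) = (34 + a) + G = 34 + G + a)
Y(l) = 2*l*(161 + l) (Y(l) = (2*l)*(161 + l) = 2*l*(161 + l))
(o(-730, 195) + Y(500))*(1517923 + 3002474) = ((34 - 730 + 195) + 2*500*(161 + 500))*(1517923 + 3002474) = (-501 + 2*500*661)*4520397 = (-501 + 661000)*4520397 = 660499*4520397 = 2985717698103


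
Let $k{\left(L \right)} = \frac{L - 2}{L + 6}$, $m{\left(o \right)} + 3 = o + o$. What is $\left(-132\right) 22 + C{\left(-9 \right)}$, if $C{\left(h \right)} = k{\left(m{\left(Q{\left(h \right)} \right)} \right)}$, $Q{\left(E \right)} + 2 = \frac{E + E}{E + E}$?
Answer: $-2911$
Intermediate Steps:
$Q{\left(E \right)} = -1$ ($Q{\left(E \right)} = -2 + \frac{E + E}{E + E} = -2 + \frac{2 E}{2 E} = -2 + 2 E \frac{1}{2 E} = -2 + 1 = -1$)
$m{\left(o \right)} = -3 + 2 o$ ($m{\left(o \right)} = -3 + \left(o + o\right) = -3 + 2 o$)
$k{\left(L \right)} = \frac{-2 + L}{6 + L}$
$C{\left(h \right)} = -7$ ($C{\left(h \right)} = \frac{-2 + \left(-3 + 2 \left(-1\right)\right)}{6 + \left(-3 + 2 \left(-1\right)\right)} = \frac{-2 - 5}{6 - 5} = 1^{-1} \left(-7\right) = 1 \left(-7\right) = -7$)
$\left(-132\right) 22 + C{\left(-9 \right)} = \left(-132\right) 22 - 7 = -2904 - 7 = -2911$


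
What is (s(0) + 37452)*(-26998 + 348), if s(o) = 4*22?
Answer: -1000441000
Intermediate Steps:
s(o) = 88
(s(0) + 37452)*(-26998 + 348) = (88 + 37452)*(-26998 + 348) = 37540*(-26650) = -1000441000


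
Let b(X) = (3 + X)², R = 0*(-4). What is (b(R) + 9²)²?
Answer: 8100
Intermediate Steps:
R = 0
(b(R) + 9²)² = ((3 + 0)² + 9²)² = (3² + 81)² = (9 + 81)² = 90² = 8100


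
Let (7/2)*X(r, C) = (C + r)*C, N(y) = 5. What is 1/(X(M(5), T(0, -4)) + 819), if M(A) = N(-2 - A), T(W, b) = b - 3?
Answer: 1/823 ≈ 0.0012151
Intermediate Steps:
T(W, b) = -3 + b
M(A) = 5
X(r, C) = 2*C*(C + r)/7 (X(r, C) = 2*((C + r)*C)/7 = 2*(C*(C + r))/7 = 2*C*(C + r)/7)
1/(X(M(5), T(0, -4)) + 819) = 1/(2*(-3 - 4)*((-3 - 4) + 5)/7 + 819) = 1/((2/7)*(-7)*(-7 + 5) + 819) = 1/((2/7)*(-7)*(-2) + 819) = 1/(4 + 819) = 1/823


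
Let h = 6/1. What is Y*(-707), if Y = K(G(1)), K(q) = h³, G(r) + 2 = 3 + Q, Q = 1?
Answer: -152712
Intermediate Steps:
h = 6 (h = 6*1 = 6)
G(r) = 2 (G(r) = -2 + (3 + 1) = -2 + 4 = 2)
K(q) = 216 (K(q) = 6³ = 216)
Y = 216
Y*(-707) = 216*(-707) = -152712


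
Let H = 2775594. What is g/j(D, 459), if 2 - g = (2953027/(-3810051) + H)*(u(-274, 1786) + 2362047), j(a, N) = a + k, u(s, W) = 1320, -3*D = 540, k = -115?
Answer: 1190141173698033947/53522145 ≈ 2.2236e+10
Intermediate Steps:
D = -180 (D = -⅓*540 = -180)
j(a, N) = -115 + a (j(a, N) = a - 115 = -115 + a)
g = -1190141173698033947/181431 (g = 2 - (2953027/(-3810051) + 2775594)*(1320 + 2362047) = 2 - (2953027*(-1/3810051) + 2775594)*2363367 = 2 - (-421861/544293 + 2775594)*2363367 = 2 - 1510735963181*2363367/544293 = 2 - 1*1190141173698396809/181431 = 2 - 1190141173698396809/181431 = -1190141173698033947/181431 ≈ -6.5597e+12)
g/j(D, 459) = -1190141173698033947/(181431*(-115 - 180)) = -1190141173698033947/181431/(-295) = -1190141173698033947/181431*(-1/295) = 1190141173698033947/53522145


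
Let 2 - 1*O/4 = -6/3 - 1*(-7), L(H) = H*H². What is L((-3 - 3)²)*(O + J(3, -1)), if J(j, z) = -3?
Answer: -699840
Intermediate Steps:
L(H) = H³
O = -12 (O = 8 - 4*(-6/3 - 1*(-7)) = 8 - 4*(-6*⅓ + 7) = 8 - 4*(-2 + 7) = 8 - 4*5 = 8 - 20 = -12)
L((-3 - 3)²)*(O + J(3, -1)) = ((-3 - 3)²)³*(-12 - 3) = ((-6)²)³*(-15) = 36³*(-15) = 46656*(-15) = -699840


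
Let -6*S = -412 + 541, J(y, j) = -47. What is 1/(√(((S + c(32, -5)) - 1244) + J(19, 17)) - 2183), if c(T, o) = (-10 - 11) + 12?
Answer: -4366/9533621 - I*√5286/9533621 ≈ -0.00045796 - 7.6262e-6*I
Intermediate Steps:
S = -43/2 (S = -(-412 + 541)/6 = -⅙*129 = -43/2 ≈ -21.500)
c(T, o) = -9 (c(T, o) = -21 + 12 = -9)
1/(√(((S + c(32, -5)) - 1244) + J(19, 17)) - 2183) = 1/(√(((-43/2 - 9) - 1244) - 47) - 2183) = 1/(√((-61/2 - 1244) - 47) - 2183) = 1/(√(-2549/2 - 47) - 2183) = 1/(√(-2643/2) - 2183) = 1/(I*√5286/2 - 2183) = 1/(-2183 + I*√5286/2)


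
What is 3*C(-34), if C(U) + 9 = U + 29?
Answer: -42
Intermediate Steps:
C(U) = 20 + U (C(U) = -9 + (U + 29) = -9 + (29 + U) = 20 + U)
3*C(-34) = 3*(20 - 34) = 3*(-14) = -42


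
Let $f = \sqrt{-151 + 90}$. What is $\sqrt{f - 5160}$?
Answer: $\sqrt{-5160 + i \sqrt{61}} \approx 0.0544 + 71.833 i$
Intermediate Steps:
$f = i \sqrt{61}$ ($f = \sqrt{-61} = i \sqrt{61} \approx 7.8102 i$)
$\sqrt{f - 5160} = \sqrt{i \sqrt{61} - 5160} = \sqrt{-5160 + i \sqrt{61}}$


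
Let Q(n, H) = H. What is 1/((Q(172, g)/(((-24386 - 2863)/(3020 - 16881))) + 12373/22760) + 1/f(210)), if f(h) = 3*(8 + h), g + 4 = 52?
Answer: 67600409160/1687425234653 ≈ 0.040061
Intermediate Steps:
g = 48 (g = -4 + 52 = 48)
f(h) = 24 + 3*h
1/((Q(172, g)/(((-24386 - 2863)/(3020 - 16881))) + 12373/22760) + 1/f(210)) = 1/((48/(((-24386 - 2863)/(3020 - 16881))) + 12373/22760) + 1/(24 + 3*210)) = 1/((48/((-27249/(-13861))) + 12373*(1/22760)) + 1/(24 + 630)) = 1/((48/((-27249*(-1/13861))) + 12373/22760) + 1/654) = 1/((48/(27249/13861) + 12373/22760) + 1/654) = 1/((48*(13861/27249) + 12373/22760) + 1/654) = 1/((221776/9083 + 12373/22760) + 1/654) = 1/(5160005719/206729080 + 1/654) = 1/(1687425234653/67600409160) = 67600409160/1687425234653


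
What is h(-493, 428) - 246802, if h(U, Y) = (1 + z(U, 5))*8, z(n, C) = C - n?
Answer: -242810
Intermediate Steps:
h(U, Y) = 48 - 8*U (h(U, Y) = (1 + (5 - U))*8 = (6 - U)*8 = 48 - 8*U)
h(-493, 428) - 246802 = (48 - 8*(-493)) - 246802 = (48 + 3944) - 246802 = 3992 - 246802 = -242810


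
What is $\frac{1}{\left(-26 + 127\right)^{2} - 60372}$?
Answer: $- \frac{1}{50171} \approx -1.9932 \cdot 10^{-5}$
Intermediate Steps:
$\frac{1}{\left(-26 + 127\right)^{2} - 60372} = \frac{1}{101^{2} - 60372} = \frac{1}{10201 - 60372} = \frac{1}{-50171} = - \frac{1}{50171}$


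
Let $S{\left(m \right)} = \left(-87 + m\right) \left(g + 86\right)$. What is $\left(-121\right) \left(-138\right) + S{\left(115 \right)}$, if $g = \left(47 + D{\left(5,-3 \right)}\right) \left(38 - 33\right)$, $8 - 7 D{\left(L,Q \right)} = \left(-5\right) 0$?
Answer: $25846$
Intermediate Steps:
$D{\left(L,Q \right)} = \frac{8}{7}$ ($D{\left(L,Q \right)} = \frac{8}{7} - \frac{\left(-5\right) 0}{7} = \frac{8}{7} - 0 = \frac{8}{7} + 0 = \frac{8}{7}$)
$g = \frac{1685}{7}$ ($g = \left(47 + \frac{8}{7}\right) \left(38 - 33\right) = \frac{337}{7} \cdot 5 = \frac{1685}{7} \approx 240.71$)
$S{\left(m \right)} = - \frac{198969}{7} + \frac{2287 m}{7}$ ($S{\left(m \right)} = \left(-87 + m\right) \left(\frac{1685}{7} + 86\right) = \left(-87 + m\right) \frac{2287}{7} = - \frac{198969}{7} + \frac{2287 m}{7}$)
$\left(-121\right) \left(-138\right) + S{\left(115 \right)} = \left(-121\right) \left(-138\right) + \left(- \frac{198969}{7} + \frac{2287}{7} \cdot 115\right) = 16698 + \left(- \frac{198969}{7} + \frac{263005}{7}\right) = 16698 + 9148 = 25846$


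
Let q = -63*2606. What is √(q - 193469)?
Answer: I*√357647 ≈ 598.04*I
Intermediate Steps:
q = -164178
√(q - 193469) = √(-164178 - 193469) = √(-357647) = I*√357647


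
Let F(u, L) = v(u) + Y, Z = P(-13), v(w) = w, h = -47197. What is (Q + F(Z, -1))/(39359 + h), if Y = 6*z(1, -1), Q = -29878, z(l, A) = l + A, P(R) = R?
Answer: 29891/7838 ≈ 3.8136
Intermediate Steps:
z(l, A) = A + l
Y = 0 (Y = 6*(-1 + 1) = 6*0 = 0)
Z = -13
F(u, L) = u (F(u, L) = u + 0 = u)
(Q + F(Z, -1))/(39359 + h) = (-29878 - 13)/(39359 - 47197) = -29891/(-7838) = -29891*(-1/7838) = 29891/7838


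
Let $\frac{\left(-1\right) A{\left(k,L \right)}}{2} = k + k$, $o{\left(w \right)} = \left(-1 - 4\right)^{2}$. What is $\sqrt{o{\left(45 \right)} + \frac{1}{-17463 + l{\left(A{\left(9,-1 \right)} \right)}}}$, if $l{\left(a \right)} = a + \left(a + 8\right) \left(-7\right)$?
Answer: $\frac{\sqrt{61858082}}{1573} \approx 5.0$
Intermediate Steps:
$o{\left(w \right)} = 25$ ($o{\left(w \right)} = \left(-5\right)^{2} = 25$)
$A{\left(k,L \right)} = - 4 k$ ($A{\left(k,L \right)} = - 2 \left(k + k\right) = - 2 \cdot 2 k = - 4 k$)
$l{\left(a \right)} = -56 - 6 a$ ($l{\left(a \right)} = a + \left(8 + a\right) \left(-7\right) = a - \left(56 + 7 a\right) = -56 - 6 a$)
$\sqrt{o{\left(45 \right)} + \frac{1}{-17463 + l{\left(A{\left(9,-1 \right)} \right)}}} = \sqrt{25 + \frac{1}{-17463 - \left(56 + 6 \left(\left(-4\right) 9\right)\right)}} = \sqrt{25 + \frac{1}{-17463 - -160}} = \sqrt{25 + \frac{1}{-17463 + \left(-56 + 216\right)}} = \sqrt{25 + \frac{1}{-17463 + 160}} = \sqrt{25 + \frac{1}{-17303}} = \sqrt{25 - \frac{1}{17303}} = \sqrt{\frac{432574}{17303}} = \frac{\sqrt{61858082}}{1573}$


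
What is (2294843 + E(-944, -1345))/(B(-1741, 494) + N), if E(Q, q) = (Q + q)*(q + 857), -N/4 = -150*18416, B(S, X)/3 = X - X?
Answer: 136475/441984 ≈ 0.30878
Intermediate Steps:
B(S, X) = 0 (B(S, X) = 3*(X - X) = 3*0 = 0)
N = 11049600 (N = -(-600)*18416 = -4*(-2762400) = 11049600)
E(Q, q) = (857 + q)*(Q + q) (E(Q, q) = (Q + q)*(857 + q) = (857 + q)*(Q + q))
(2294843 + E(-944, -1345))/(B(-1741, 494) + N) = (2294843 + ((-1345)² + 857*(-944) + 857*(-1345) - 944*(-1345)))/(0 + 11049600) = (2294843 + (1809025 - 809008 - 1152665 + 1269680))/11049600 = (2294843 + 1117032)*(1/11049600) = 3411875*(1/11049600) = 136475/441984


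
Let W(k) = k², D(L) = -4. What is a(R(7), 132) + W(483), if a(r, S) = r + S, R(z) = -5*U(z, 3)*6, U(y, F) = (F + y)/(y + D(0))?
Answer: 233321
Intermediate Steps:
U(y, F) = (F + y)/(-4 + y) (U(y, F) = (F + y)/(y - 4) = (F + y)/(-4 + y))
R(z) = -30*(3 + z)/(-4 + z) (R(z) = -5*(3 + z)/(-4 + z)*6 = -30*(3 + z)/(-4 + z))
a(r, S) = S + r
a(R(7), 132) + W(483) = (132 + 30*(-3 - 1*7)/(-4 + 7)) + 483² = (132 + 30*(-3 - 7)/3) + 233289 = (132 + 30*(⅓)*(-10)) + 233289 = (132 - 100) + 233289 = 32 + 233289 = 233321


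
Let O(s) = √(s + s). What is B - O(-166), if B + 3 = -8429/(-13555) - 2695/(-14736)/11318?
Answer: -5376349568603/2260730660640 - 2*I*√83 ≈ -2.3781 - 18.221*I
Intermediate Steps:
O(s) = √2*√s (O(s) = √(2*s) = √2*√s)
B = -5376349568603/2260730660640 (B = -3 + (-8429/(-13555) - 2695/(-14736)/11318) = -3 + (-8429*(-1/13555) - 2695*(-1/14736)*(1/11318)) = -3 + (8429/13555 + (2695/14736)*(1/11318)) = -3 + (8429/13555 + 2695/166782048) = -3 + 1405842413317/2260730660640 = -5376349568603/2260730660640 ≈ -2.3781)
B - O(-166) = -5376349568603/2260730660640 - √2*√(-166) = -5376349568603/2260730660640 - √2*I*√166 = -5376349568603/2260730660640 - 2*I*√83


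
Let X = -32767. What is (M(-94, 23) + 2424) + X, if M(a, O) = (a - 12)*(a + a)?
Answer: -10415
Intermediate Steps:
M(a, O) = 2*a*(-12 + a) (M(a, O) = (-12 + a)*(2*a) = 2*a*(-12 + a))
(M(-94, 23) + 2424) + X = (2*(-94)*(-12 - 94) + 2424) - 32767 = (2*(-94)*(-106) + 2424) - 32767 = (19928 + 2424) - 32767 = 22352 - 32767 = -10415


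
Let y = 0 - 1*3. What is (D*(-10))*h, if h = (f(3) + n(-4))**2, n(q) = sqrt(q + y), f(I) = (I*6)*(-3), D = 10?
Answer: -290900 + 10800*I*sqrt(7) ≈ -2.909e+5 + 28574.0*I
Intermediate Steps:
y = -3 (y = 0 - 3 = -3)
f(I) = -18*I (f(I) = (6*I)*(-3) = -18*I)
n(q) = sqrt(-3 + q) (n(q) = sqrt(q - 3) = sqrt(-3 + q))
h = (-54 + I*sqrt(7))**2 (h = (-18*3 + sqrt(-3 - 4))**2 = (-54 + sqrt(-7))**2 = (-54 + I*sqrt(7))**2 ≈ 2909.0 - 285.74*I)
(D*(-10))*h = (10*(-10))*(54 - I*sqrt(7))**2 = -100*(54 - I*sqrt(7))**2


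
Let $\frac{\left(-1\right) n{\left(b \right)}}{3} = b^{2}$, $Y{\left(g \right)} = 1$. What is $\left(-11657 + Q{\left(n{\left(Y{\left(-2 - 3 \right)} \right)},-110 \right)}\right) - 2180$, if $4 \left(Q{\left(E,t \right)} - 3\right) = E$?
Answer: $- \frac{55339}{4} \approx -13835.0$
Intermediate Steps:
$n{\left(b \right)} = - 3 b^{2}$
$Q{\left(E,t \right)} = 3 + \frac{E}{4}$
$\left(-11657 + Q{\left(n{\left(Y{\left(-2 - 3 \right)} \right)},-110 \right)}\right) - 2180 = \left(-11657 + \left(3 + \frac{\left(-3\right) 1^{2}}{4}\right)\right) - 2180 = \left(-11657 + \left(3 + \frac{\left(-3\right) 1}{4}\right)\right) - 2180 = \left(-11657 + \left(3 + \frac{1}{4} \left(-3\right)\right)\right) - 2180 = \left(-11657 + \left(3 - \frac{3}{4}\right)\right) - 2180 = \left(-11657 + \frac{9}{4}\right) - 2180 = - \frac{46619}{4} - 2180 = - \frac{55339}{4}$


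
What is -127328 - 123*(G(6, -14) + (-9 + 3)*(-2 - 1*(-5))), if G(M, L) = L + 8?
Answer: -124376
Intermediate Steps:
G(M, L) = 8 + L
-127328 - 123*(G(6, -14) + (-9 + 3)*(-2 - 1*(-5))) = -127328 - 123*((8 - 14) + (-9 + 3)*(-2 - 1*(-5))) = -127328 - 123*(-6 - 6*(-2 + 5)) = -127328 - 123*(-6 - 6*3) = -127328 - 123*(-6 - 18) = -127328 - 123*(-24) = -127328 - 1*(-2952) = -127328 + 2952 = -124376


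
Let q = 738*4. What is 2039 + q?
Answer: 4991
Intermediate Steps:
q = 2952
2039 + q = 2039 + 2952 = 4991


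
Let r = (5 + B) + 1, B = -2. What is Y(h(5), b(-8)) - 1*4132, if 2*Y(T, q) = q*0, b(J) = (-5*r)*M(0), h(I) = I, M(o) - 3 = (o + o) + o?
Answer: -4132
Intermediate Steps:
M(o) = 3 + 3*o (M(o) = 3 + ((o + o) + o) = 3 + (2*o + o) = 3 + 3*o)
r = 4 (r = (5 - 2) + 1 = 3 + 1 = 4)
b(J) = -60 (b(J) = (-5*4)*(3 + 3*0) = -20*(3 + 0) = -20*3 = -60)
Y(T, q) = 0 (Y(T, q) = (q*0)/2 = (½)*0 = 0)
Y(h(5), b(-8)) - 1*4132 = 0 - 1*4132 = 0 - 4132 = -4132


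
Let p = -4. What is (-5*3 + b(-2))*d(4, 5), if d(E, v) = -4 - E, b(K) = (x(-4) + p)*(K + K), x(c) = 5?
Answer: 152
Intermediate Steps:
b(K) = 2*K (b(K) = (5 - 4)*(K + K) = 1*(2*K) = 2*K)
(-5*3 + b(-2))*d(4, 5) = (-5*3 + 2*(-2))*(-4 - 1*4) = (-15 - 4)*(-4 - 4) = -19*(-8) = 152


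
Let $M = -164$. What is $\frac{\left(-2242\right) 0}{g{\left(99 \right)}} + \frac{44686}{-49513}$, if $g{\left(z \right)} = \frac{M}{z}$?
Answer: $- \frac{44686}{49513} \approx -0.90251$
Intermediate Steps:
$g{\left(z \right)} = - \frac{164}{z}$
$\frac{\left(-2242\right) 0}{g{\left(99 \right)}} + \frac{44686}{-49513} = \frac{\left(-2242\right) 0}{\left(-164\right) \frac{1}{99}} + \frac{44686}{-49513} = \frac{0}{\left(-164\right) \frac{1}{99}} + 44686 \left(- \frac{1}{49513}\right) = \frac{0}{- \frac{164}{99}} - \frac{44686}{49513} = 0 \left(- \frac{99}{164}\right) - \frac{44686}{49513} = 0 - \frac{44686}{49513} = - \frac{44686}{49513}$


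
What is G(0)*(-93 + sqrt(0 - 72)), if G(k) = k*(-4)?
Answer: 0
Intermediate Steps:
G(k) = -4*k
G(0)*(-93 + sqrt(0 - 72)) = (-4*0)*(-93 + sqrt(0 - 72)) = 0*(-93 + sqrt(-72)) = 0*(-93 + 6*I*sqrt(2)) = 0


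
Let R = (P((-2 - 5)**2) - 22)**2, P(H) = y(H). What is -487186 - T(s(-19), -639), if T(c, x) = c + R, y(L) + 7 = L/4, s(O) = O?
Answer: -7799161/16 ≈ -4.8745e+5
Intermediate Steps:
y(L) = -7 + L/4
P(H) = -7 + H/4
R = 4489/16 (R = ((-7 + (-2 - 5)**2/4) - 22)**2 = ((-7 + (1/4)*(-7)**2) - 22)**2 = ((-7 + (1/4)*49) - 22)**2 = ((-7 + 49/4) - 22)**2 = (21/4 - 22)**2 = (-67/4)**2 = 4489/16 ≈ 280.56)
T(c, x) = 4489/16 + c (T(c, x) = c + 4489/16 = 4489/16 + c)
-487186 - T(s(-19), -639) = -487186 - (4489/16 - 19) = -487186 - 1*4185/16 = -487186 - 4185/16 = -7799161/16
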